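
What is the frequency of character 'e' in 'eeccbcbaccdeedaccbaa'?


Scanning 'eeccbcbaccdeedaccbaa' for 'e':
  Position 0: 'e' -> MATCH (count: 1)
  Position 1: 'e' -> MATCH (count: 2)
  Position 11: 'e' -> MATCH (count: 3)
  Position 12: 'e' -> MATCH (count: 4)
Total occurrences of 'e': 4

4


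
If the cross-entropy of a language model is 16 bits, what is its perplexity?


Perplexity formula: PP = 2^H
H = 16
PP = 2^16
PP = 2^16 = 65536

65536


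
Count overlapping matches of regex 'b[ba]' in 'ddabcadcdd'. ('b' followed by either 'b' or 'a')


Pattern: b[ba] means 'b' followed by either 'b' or 'a'.
Scanning 'ddabcadcdd' position-by-position:
  Pos 0: window 'dd' -> no
  Pos 1: window 'da' -> no
  Pos 2: window 'ab' -> no
  Pos 3: window 'bc' -> no
  Pos 4: window 'ca' -> no
  Pos 5: window 'ad' -> no
  Pos 6: window 'dc' -> no
  Pos 7: window 'cd' -> no
  Pos 8: window 'dd' -> no
  Pos 9: window 'd' -> no
Total matches: 0

0


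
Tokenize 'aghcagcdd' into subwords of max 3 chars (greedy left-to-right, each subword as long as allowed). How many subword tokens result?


'aghcagcdd' has 9 characters.
Chunking with max size 3:
  Chunk 1: 'agh' (positions 0-2)
  Chunk 2: 'cag' (positions 3-5)
  Chunk 3: 'cdd' (positions 6-8)
Total chunks: ceil(9 / 3) = 3

3


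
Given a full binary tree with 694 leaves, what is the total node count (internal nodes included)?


Leaf nodes (terminals): 694
Internal nodes = n - 1 = 694 - 1 = 693
Total = leaves + internal = 694 + 693 = 1387

1387


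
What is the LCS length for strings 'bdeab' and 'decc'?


DP table for LCS of 'bdeab' and 'decc':
       d  e  c  c
    0  0  0  0  0
  b 0  0  0  0  0
  d 0  1  1  1  1
  e 0  1  2  2  2
  a 0  1  2  2  2
  b 0  1  2  2  2
LCS: 'de'
LCS length = 2

2


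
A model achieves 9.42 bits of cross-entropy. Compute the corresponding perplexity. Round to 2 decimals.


Perplexity formula: PP = 2^H
H = 9.42
PP = 2^9.42
Decompose: 2^9.42 = 2^9 * 2^0.42
2^9 = 512, 2^0.42 ~ 1.3379276
PP ~ 512 * 1.3379276 = 685.0189312
Rounded to 2 decimals: 685.02

685.02


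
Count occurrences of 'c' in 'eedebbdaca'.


Scanning 'eedebbdaca' for 'c':
  Position 8: 'c' -> MATCH (count: 1)
Total occurrences of 'c': 1

1


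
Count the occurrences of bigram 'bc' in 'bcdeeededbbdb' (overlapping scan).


Scanning 'bcdeeededbbdb' for bigram 'bc':
  Position 0: 'bc' -> MATCH
  Position 1: 'cd' -> no
  Position 2: 'de' -> no
  Position 3: 'ee' -> no
  Position 4: 'ee' -> no
  Position 5: 'ed' -> no
  Position 6: 'de' -> no
  Position 7: 'ed' -> no
  Position 8: 'db' -> no
  Position 9: 'bb' -> no
  Position 10: 'bd' -> no
  Position 11: 'db' -> no
Total matches: 1

1


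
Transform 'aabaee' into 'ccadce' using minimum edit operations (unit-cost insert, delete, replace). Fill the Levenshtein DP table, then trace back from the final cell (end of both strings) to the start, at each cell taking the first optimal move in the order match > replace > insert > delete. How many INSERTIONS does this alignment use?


Edit distance = 5. Backtracking from cell (6, 6) with preference match > replace > insert > delete,
then listing the resulting alignment 'aabaee' -> 'ccadce' left to right:
  Step 1: replace a->c
  Step 2: replace a->c
  Step 3: replace b->a
  Step 4: replace a->d
  Step 5: replace e->c
  Step 6: keep 'e'
Total insertions: 0

0


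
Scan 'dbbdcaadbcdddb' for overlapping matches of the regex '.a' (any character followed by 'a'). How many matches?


Pattern: .a means any character followed by 'a'.
Scanning 'dbbdcaadbcdddb' position-by-position:
  Pos 0: window 'db' -> no
  Pos 1: window 'bb' -> no
  Pos 2: window 'bd' -> no
  Pos 3: window 'dc' -> no
  Pos 4: window 'ca' -> MATCH
  Pos 5: window 'aa' -> MATCH
  Pos 6: window 'ad' -> no
  Pos 7: window 'db' -> no
  Pos 8: window 'bc' -> no
  Pos 9: window 'cd' -> no
  Pos 10: window 'dd' -> no
  Pos 11: window 'dd' -> no
  Pos 12: window 'db' -> no
  Pos 13: window 'b' -> no
Total matches: 2

2


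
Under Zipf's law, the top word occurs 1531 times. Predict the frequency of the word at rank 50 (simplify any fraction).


Zipf's law: freq(rank) = f1 / rank
f1 = 1531, rank = 50
freq = 1531 / 50
GCD(1531, 50) = 1
Simplified: 1531/50

1531/50


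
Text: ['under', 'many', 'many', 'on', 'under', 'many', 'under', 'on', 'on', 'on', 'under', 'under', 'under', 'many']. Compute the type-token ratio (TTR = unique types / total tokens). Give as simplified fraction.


Tokens: 14
Unique types: ('many', 'on', 'under') = 3
TTR = 3/14
Already in lowest terms.

3/14


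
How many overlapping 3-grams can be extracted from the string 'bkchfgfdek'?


String 'bkchfgfdek' has length L = 10.
Number of overlapping n-grams = L - n + 1
Substituting: 10 - 3 + 1 = 8

8


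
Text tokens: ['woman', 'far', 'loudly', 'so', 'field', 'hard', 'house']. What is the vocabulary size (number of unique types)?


Listing all tokens and tracking unique types:
  Token 1: 'woman' -> NEW (unique so far: 1)
  Token 2: 'far' -> NEW (unique so far: 2)
  Token 3: 'loudly' -> NEW (unique so far: 3)
  Token 4: 'so' -> NEW (unique so far: 4)
  Token 5: 'field' -> NEW (unique so far: 5)
  Token 6: 'hard' -> NEW (unique so far: 6)
  Token 7: 'house' -> NEW (unique so far: 7)
Unique types: ('far', 'field', 'hard', 'house', 'loudly', 'so', 'woman')
Vocabulary size: 7

7


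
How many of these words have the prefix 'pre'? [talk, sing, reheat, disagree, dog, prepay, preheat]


Checking each word for prefix 'pre':
  'talk' -> no (count: 0)
  'sing' -> no (count: 0)
  'reheat' -> no (count: 0)
  'disagree' -> no (count: 0)
  'dog' -> no (count: 0)
  'prepay' -> YES, starts with 'pre' (count: 1)
  'preheat' -> YES, starts with 'pre' (count: 2)
Total with prefix 'pre': 2

2


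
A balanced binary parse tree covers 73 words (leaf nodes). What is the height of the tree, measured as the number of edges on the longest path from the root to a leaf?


In a balanced binary tree with n leaves the deepest leaf is ceil(log2(n)) edges below the root.
log2(73) = 6.1898
ceil(6.1898) = 7
height (edges) = 7

7


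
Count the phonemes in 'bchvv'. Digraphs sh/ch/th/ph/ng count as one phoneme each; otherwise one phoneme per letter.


Parsing 'bchvv' greedily, digraphs first:
  'b' -> consonant phoneme (phonemes so far: 1)
  'ch' -> digraph (1 consonant phoneme) (phonemes so far: 2)
  'v' -> consonant phoneme (phonemes so far: 3)
  'v' -> consonant phoneme (phonemes so far: 4)
Total phonemes: 4

4


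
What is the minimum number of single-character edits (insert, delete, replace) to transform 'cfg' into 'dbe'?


Building DP table for s1='cfg' (len 3) and s2='dbe' (len 3):
       d  b  e
    0  1  2  3
  c 1  1  2  3
  f 2  2  2  3
  g 3  3  3  3
Edit distance = dp[3][3] = 3

3


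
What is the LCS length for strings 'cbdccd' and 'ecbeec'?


DP table for LCS of 'cbdccd' and 'ecbeec':
       e  c  b  e  e  c
    0  0  0  0  0  0  0
  c 0  0  1  1  1  1  1
  b 0  0  1  2  2  2  2
  d 0  0  1  2  2  2  2
  c 0  0  1  2  2  2  3
  c 0  0  1  2  2  2  3
  d 0  0  1  2  2  2  3
LCS: 'cbc'
LCS length = 3

3


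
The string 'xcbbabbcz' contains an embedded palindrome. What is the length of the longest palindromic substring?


Scanning 'xcbbabbcz' for palindromic substrings.
Substring at positions 1-7: 'cbbabbc'.
Check: reverse('cbbabbc') = 'cbbabbc' -> palindrome confirmed.
Neighbouring characters ('x' / 'z') break symmetry, so it cannot extend further.
No longer palindromic substring exists; longest length = 7

7


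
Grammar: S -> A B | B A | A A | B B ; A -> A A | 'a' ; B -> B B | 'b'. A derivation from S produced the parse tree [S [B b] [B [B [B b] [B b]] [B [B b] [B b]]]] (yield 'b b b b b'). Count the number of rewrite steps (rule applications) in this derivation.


Every bracketed nonterminal node [X ...] in the tree is produced by exactly one rule application.
Reading the tree off as a leftmost derivation:
  Step 1: S  =>  B B   (applied S -> B B)
  Step 2: B B  =>  b B   (applied B -> b)
  Step 3: b B  =>  b B B   (applied B -> B B)
  Step 4: b B B  =>  b B B B   (applied B -> B B)
  Step 5: b B B B  =>  b b B B   (applied B -> b)
  Step 6: b b B B  =>  b b b B   (applied B -> b)
  Step 7: b b b B  =>  b b b B B   (applied B -> B B)
  Step 8: b b b B B  =>  b b b b B   (applied B -> b)
  Step 9: b b b b B  =>  b b b b b   (applied B -> b)
Final yield: b b b b b
Total rewrite steps: 9

9


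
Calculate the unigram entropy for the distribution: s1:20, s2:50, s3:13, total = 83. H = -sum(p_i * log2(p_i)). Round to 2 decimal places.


Computing entropy H = -sum(p_i * log2(p_i)):
  s1: p = 20/83 = 0.2410, -p*log2(p) = 0.4947
  s2: p = 50/83 = 0.6024, -p*log2(p) = 0.4405
  s3: p = 13/83 = 0.1566, -p*log2(p) = 0.4189
H = sum of terms = 1.3541
Rounded to 2 decimals: 1.35

1.35


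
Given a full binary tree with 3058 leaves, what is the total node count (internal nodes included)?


Leaf nodes (terminals): 3058
Internal nodes = n - 1 = 3058 - 1 = 3057
Total = leaves + internal = 3058 + 3057 = 6115

6115


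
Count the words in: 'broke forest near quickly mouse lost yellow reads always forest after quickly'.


Counting words by splitting on spaces:
  Word 1: 'broke'
  Word 2: 'forest'
  Word 3: 'near'
  Word 4: 'quickly'
  Word 5: 'mouse'
  Word 6: 'lost'
  Word 7: 'yellow'
  Word 8: 'reads'
  Word 9: 'always'
  Word 10: 'forest'
  Word 11: 'after'
  Word 12: 'quickly'
Total words: 12

12


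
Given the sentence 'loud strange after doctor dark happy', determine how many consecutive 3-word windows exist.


Word trigrams from [6] words:
  Trigram 1: (loud strange after)
  Trigram 2: (strange after doctor)
  Trigram 3: (after doctor dark)
  Trigram 4: (doctor dark happy)
Total word trigrams: 6 - 2 = 4

4


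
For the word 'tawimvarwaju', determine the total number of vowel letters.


Scanning each character of 'tawimvarwaju':
  Position 1: 't' -> consonant (running count: 0)
  Position 2: 'a' -> vowel (running count: 1)
  Position 3: 'w' -> consonant (running count: 1)
  Position 4: 'i' -> vowel (running count: 2)
  Position 5: 'm' -> consonant (running count: 2)
  Position 6: 'v' -> consonant (running count: 2)
  Position 7: 'a' -> vowel (running count: 3)
  Position 8: 'r' -> consonant (running count: 3)
  Position 9: 'w' -> consonant (running count: 3)
  Position 10: 'a' -> vowel (running count: 4)
  Position 11: 'j' -> consonant (running count: 4)
  Position 12: 'u' -> vowel (running count: 5)
Total vowels: 5

5


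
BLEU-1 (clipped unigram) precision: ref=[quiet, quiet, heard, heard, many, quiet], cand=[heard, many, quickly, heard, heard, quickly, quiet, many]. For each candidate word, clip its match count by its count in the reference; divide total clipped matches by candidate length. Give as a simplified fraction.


Reference word counts: {'heard': 2, 'many': 1, 'quiet': 3}
Checking each candidate word (with clipping):
  'heard' -> in reference (ref count 2, used 1/2) -> match (matches: 1)
  'many' -> in reference (ref count 1, used 1/1) -> match (matches: 2)
  'quickly' -> not in reference -> no match (matches: 2)
  'heard' -> in reference (ref count 2, used 2/2) -> match (matches: 3)
  'heard' -> ref count 2 already used up (2/2) -> clipped, no match (matches: 3)
  'quickly' -> not in reference -> no match (matches: 3)
  'quiet' -> in reference (ref count 3, used 1/3) -> match (matches: 4)
  'many' -> ref count 1 already used up (1/1) -> clipped, no match (matches: 4)
Clipped matches: 4, Candidate length: 8
Precision = 4/8 = 1/2

1/2


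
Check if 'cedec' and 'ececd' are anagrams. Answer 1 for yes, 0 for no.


Sort characters of 'cedec': 'ccdee'
Sort characters of 'ececd': 'ccdee'
Sorted forms match -> they ARE anagrams
Result: 1

1


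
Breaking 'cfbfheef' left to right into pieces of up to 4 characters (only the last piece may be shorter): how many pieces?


'cfbfheef' has 8 characters.
Chunking with max size 4:
  Chunk 1: 'cfbf' (positions 0-3)
  Chunk 2: 'heef' (positions 4-7)
Total chunks: ceil(8 / 4) = 2

2


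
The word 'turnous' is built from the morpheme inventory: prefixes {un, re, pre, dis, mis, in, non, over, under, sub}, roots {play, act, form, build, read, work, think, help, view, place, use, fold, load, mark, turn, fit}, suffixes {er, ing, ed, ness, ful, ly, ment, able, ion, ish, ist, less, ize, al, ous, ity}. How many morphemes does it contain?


Segmenting 'turnous' against the inventory:
  'turn' -> root (morpheme 1)
  'ous' -> suffix (morpheme 2)
Total morphemes: 2

2


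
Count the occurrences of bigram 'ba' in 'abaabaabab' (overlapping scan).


Scanning 'abaabaabab' for bigram 'ba':
  Position 0: 'ab' -> no
  Position 1: 'ba' -> MATCH
  Position 2: 'aa' -> no
  Position 3: 'ab' -> no
  Position 4: 'ba' -> MATCH
  Position 5: 'aa' -> no
  Position 6: 'ab' -> no
  Position 7: 'ba' -> MATCH
  Position 8: 'ab' -> no
Total matches: 3

3


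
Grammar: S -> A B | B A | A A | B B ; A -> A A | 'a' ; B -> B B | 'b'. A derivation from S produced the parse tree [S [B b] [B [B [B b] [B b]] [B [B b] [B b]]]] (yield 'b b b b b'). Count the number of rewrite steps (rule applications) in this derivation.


Every bracketed nonterminal node [X ...] in the tree is produced by exactly one rule application.
Reading the tree off as a leftmost derivation:
  Step 1: S  =>  B B   (applied S -> B B)
  Step 2: B B  =>  b B   (applied B -> b)
  Step 3: b B  =>  b B B   (applied B -> B B)
  Step 4: b B B  =>  b B B B   (applied B -> B B)
  Step 5: b B B B  =>  b b B B   (applied B -> b)
  Step 6: b b B B  =>  b b b B   (applied B -> b)
  Step 7: b b b B  =>  b b b B B   (applied B -> B B)
  Step 8: b b b B B  =>  b b b b B   (applied B -> b)
  Step 9: b b b b B  =>  b b b b b   (applied B -> b)
Final yield: b b b b b
Total rewrite steps: 9

9


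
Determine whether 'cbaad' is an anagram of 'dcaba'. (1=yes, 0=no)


Sort characters of 'cbaad': 'aabcd'
Sort characters of 'dcaba': 'aabcd'
Sorted forms match -> they ARE anagrams
Result: 1

1


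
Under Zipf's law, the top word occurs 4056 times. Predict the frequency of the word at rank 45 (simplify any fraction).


Zipf's law: freq(rank) = f1 / rank
f1 = 4056, rank = 45
freq = 4056 / 45
GCD(4056, 45) = 3
Simplified: 1352/15

1352/15


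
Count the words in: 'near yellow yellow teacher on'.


Counting words by splitting on spaces:
  Word 1: 'near'
  Word 2: 'yellow'
  Word 3: 'yellow'
  Word 4: 'teacher'
  Word 5: 'on'
Total words: 5

5


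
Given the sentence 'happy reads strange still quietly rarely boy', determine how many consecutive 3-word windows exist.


Word trigrams from [7] words:
  Trigram 1: (happy reads strange)
  Trigram 2: (reads strange still)
  Trigram 3: (strange still quietly)
  Trigram 4: (still quietly rarely)
  Trigram 5: (quietly rarely boy)
Total word trigrams: 7 - 2 = 5

5


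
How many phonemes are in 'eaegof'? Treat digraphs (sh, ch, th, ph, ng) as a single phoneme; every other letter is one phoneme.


Parsing 'eaegof' greedily, digraphs first:
  'e' -> vowel phoneme (phonemes so far: 1)
  'a' -> vowel phoneme (phonemes so far: 2)
  'e' -> vowel phoneme (phonemes so far: 3)
  'g' -> consonant phoneme (phonemes so far: 4)
  'o' -> vowel phoneme (phonemes so far: 5)
  'f' -> consonant phoneme (phonemes so far: 6)
Total phonemes: 6

6


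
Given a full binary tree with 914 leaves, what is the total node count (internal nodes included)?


Leaf nodes (terminals): 914
Internal nodes = n - 1 = 914 - 1 = 913
Total = leaves + internal = 914 + 913 = 1827

1827


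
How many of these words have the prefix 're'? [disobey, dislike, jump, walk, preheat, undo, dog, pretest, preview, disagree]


Checking each word for prefix 're':
  'disobey' -> no (count: 0)
  'dislike' -> no (count: 0)
  'jump' -> no (count: 0)
  'walk' -> no (count: 0)
  'preheat' -> no (count: 0)
  'undo' -> no (count: 0)
  'dog' -> no (count: 0)
  'pretest' -> no (count: 0)
  'preview' -> no (count: 0)
  'disagree' -> no (count: 0)
Total with prefix 're': 0

0


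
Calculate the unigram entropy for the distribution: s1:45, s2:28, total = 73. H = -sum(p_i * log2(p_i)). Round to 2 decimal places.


Computing entropy H = -sum(p_i * log2(p_i)):
  s1: p = 45/73 = 0.6164, -p*log2(p) = 0.4303
  s2: p = 28/73 = 0.3836, -p*log2(p) = 0.5303
H = sum of terms = 0.9606
Rounded to 2 decimals: 0.96

0.96


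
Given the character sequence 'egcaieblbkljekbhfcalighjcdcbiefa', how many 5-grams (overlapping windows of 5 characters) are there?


String 'egcaieblbkljekbhfcalighjcdcbiefa' has length L = 32.
Number of overlapping n-grams = L - n + 1
Substituting: 32 - 5 + 1 = 28

28


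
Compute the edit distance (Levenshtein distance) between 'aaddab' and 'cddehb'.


Building DP table for s1='aaddab' (len 6) and s2='cddehb' (len 6):
       c  d  d  e  h  b
    0  1  2  3  4  5  6
  a 1  1  2  3  4  5  6
  a 2  2  2  3  4  5  6
  d 3  3  2  2  3  4  5
  d 4  4  3  2  3  4  5
  a 5  5  4  3  3  4  5
  b 6  6  5  4  4  4  4
Edit distance = dp[6][6] = 4

4


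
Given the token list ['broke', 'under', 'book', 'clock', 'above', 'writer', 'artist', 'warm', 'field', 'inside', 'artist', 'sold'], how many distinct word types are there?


Listing all tokens and tracking unique types:
  Token 1: 'broke' -> NEW (unique so far: 1)
  Token 2: 'under' -> NEW (unique so far: 2)
  Token 3: 'book' -> NEW (unique so far: 3)
  Token 4: 'clock' -> NEW (unique so far: 4)
  Token 5: 'above' -> NEW (unique so far: 5)
  Token 6: 'writer' -> NEW (unique so far: 6)
  Token 7: 'artist' -> NEW (unique so far: 7)
  Token 8: 'warm' -> NEW (unique so far: 8)
  Token 9: 'field' -> NEW (unique so far: 9)
  Token 10: 'inside' -> NEW (unique so far: 10)
  Token 11: 'artist' -> duplicate (unique so far: 10)
  Token 12: 'sold' -> NEW (unique so far: 11)
Unique types: ('above', 'artist', 'book', 'broke', 'clock', 'field', 'inside', 'sold', 'under', 'warm', 'writer')
Vocabulary size: 11

11


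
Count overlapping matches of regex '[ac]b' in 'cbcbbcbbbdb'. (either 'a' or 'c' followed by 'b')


Pattern: [ac]b means either 'a' or 'c' followed by 'b'.
Scanning 'cbcbbcbbbdb' position-by-position:
  Pos 0: window 'cb' -> MATCH
  Pos 1: window 'bc' -> no
  Pos 2: window 'cb' -> MATCH
  Pos 3: window 'bb' -> no
  Pos 4: window 'bc' -> no
  Pos 5: window 'cb' -> MATCH
  Pos 6: window 'bb' -> no
  Pos 7: window 'bb' -> no
  Pos 8: window 'bd' -> no
  Pos 9: window 'db' -> no
  Pos 10: window 'b' -> no
Total matches: 3

3


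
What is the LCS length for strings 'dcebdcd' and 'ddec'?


DP table for LCS of 'dcebdcd' and 'ddec':
       d  d  e  c
    0  0  0  0  0
  d 0  1  1  1  1
  c 0  1  1  1  2
  e 0  1  1  2  2
  b 0  1  1  2  2
  d 0  1  2  2  2
  c 0  1  2  2  3
  d 0  1  2  2  3
LCS: 'dec'
LCS length = 3

3


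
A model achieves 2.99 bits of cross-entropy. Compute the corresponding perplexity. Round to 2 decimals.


Perplexity formula: PP = 2^H
H = 2.99
PP = 2^2.99
Decompose: 2^2.99 = 2^2 * 2^0.99
2^2 = 4, 2^0.99 ~ 1.9861850
PP ~ 4 * 1.9861850 = 7.9447400
Rounded to 2 decimals: 7.94

7.94


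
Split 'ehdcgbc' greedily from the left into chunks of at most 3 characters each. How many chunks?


'ehdcgbc' has 7 characters.
Chunking with max size 3:
  Chunk 1: 'ehd' (positions 0-2)
  Chunk 2: 'cgb' (positions 3-5)
  Chunk 3: 'c' (positions 6-6)
Total chunks: ceil(7 / 3) = 3

3


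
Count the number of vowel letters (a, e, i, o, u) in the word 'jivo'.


Scanning each character of 'jivo':
  Position 1: 'j' -> consonant (running count: 0)
  Position 2: 'i' -> vowel (running count: 1)
  Position 3: 'v' -> consonant (running count: 1)
  Position 4: 'o' -> vowel (running count: 2)
Total vowels: 2

2


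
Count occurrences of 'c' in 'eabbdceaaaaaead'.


Scanning 'eabbdceaaaaaead' for 'c':
  Position 5: 'c' -> MATCH (count: 1)
Total occurrences of 'c': 1

1


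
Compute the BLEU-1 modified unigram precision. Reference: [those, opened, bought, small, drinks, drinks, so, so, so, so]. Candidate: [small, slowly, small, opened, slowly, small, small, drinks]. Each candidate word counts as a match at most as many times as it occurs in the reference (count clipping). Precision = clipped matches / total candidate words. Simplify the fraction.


Reference word counts: {'bought': 1, 'drinks': 2, 'opened': 1, 'small': 1, 'so': 4, 'those': 1}
Checking each candidate word (with clipping):
  'small' -> in reference (ref count 1, used 1/1) -> match (matches: 1)
  'slowly' -> not in reference -> no match (matches: 1)
  'small' -> ref count 1 already used up (1/1) -> clipped, no match (matches: 1)
  'opened' -> in reference (ref count 1, used 1/1) -> match (matches: 2)
  'slowly' -> not in reference -> no match (matches: 2)
  'small' -> ref count 1 already used up (1/1) -> clipped, no match (matches: 2)
  'small' -> ref count 1 already used up (1/1) -> clipped, no match (matches: 2)
  'drinks' -> in reference (ref count 2, used 1/2) -> match (matches: 3)
Clipped matches: 3, Candidate length: 8
Precision = 3/8

3/8


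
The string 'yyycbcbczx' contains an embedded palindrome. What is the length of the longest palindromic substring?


Scanning 'yyycbcbczx' for palindromic substrings.
Substring at positions 3-7: 'cbcbc'.
Check: reverse('cbcbc') = 'cbcbc' -> palindrome confirmed.
Neighbouring characters ('y' / 'z') break symmetry, so it cannot extend further.
No longer palindromic substring exists; longest length = 5

5


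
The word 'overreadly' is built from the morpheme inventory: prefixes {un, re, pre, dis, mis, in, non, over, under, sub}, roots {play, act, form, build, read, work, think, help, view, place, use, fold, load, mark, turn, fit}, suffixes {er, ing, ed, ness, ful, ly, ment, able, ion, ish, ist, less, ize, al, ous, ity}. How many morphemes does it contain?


Segmenting 'overreadly' against the inventory:
  'over' -> prefix (morpheme 1)
  'read' -> root (morpheme 2)
  'ly' -> suffix (morpheme 3)
Total morphemes: 3

3


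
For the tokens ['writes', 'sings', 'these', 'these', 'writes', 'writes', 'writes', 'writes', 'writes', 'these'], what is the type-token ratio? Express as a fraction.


Tokens: 10
Unique types: ('sings', 'these', 'writes') = 3
TTR = 3/10
Already in lowest terms.

3/10


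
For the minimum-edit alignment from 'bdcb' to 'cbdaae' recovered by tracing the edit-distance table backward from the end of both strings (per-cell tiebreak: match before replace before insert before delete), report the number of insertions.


Edit distance = 4. Backtracking from cell (4, 6) with preference match > replace > insert > delete,
then listing the resulting alignment 'bdcb' -> 'cbdaae' left to right:
  Step 1: insert 'c' [insertion #1]
  Step 2: keep 'b'
  Step 3: keep 'd'
  Step 4: insert 'a' [insertion #2]
  Step 5: replace c->a
  Step 6: replace b->e
Total insertions: 2

2


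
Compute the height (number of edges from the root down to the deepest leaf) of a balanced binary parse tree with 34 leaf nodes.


In a balanced binary tree with n leaves the deepest leaf is ceil(log2(n)) edges below the root.
log2(34) = 5.0875
ceil(5.0875) = 6
height (edges) = 6

6


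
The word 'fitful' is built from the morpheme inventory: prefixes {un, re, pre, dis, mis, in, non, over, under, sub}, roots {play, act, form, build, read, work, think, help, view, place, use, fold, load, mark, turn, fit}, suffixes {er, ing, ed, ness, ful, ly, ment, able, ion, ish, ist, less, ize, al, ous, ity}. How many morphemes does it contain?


Segmenting 'fitful' against the inventory:
  'fit' -> root (morpheme 1)
  'ful' -> suffix (morpheme 2)
Total morphemes: 2

2


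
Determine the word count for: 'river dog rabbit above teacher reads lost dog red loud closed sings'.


Counting words by splitting on spaces:
  Word 1: 'river'
  Word 2: 'dog'
  Word 3: 'rabbit'
  Word 4: 'above'
  Word 5: 'teacher'
  Word 6: 'reads'
  Word 7: 'lost'
  Word 8: 'dog'
  Word 9: 'red'
  Word 10: 'loud'
  Word 11: 'closed'
  Word 12: 'sings'
Total words: 12

12


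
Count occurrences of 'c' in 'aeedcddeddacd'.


Scanning 'aeedcddeddacd' for 'c':
  Position 4: 'c' -> MATCH (count: 1)
  Position 11: 'c' -> MATCH (count: 2)
Total occurrences of 'c': 2

2


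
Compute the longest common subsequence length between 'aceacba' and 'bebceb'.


DP table for LCS of 'aceacba' and 'bebceb':
       b  e  b  c  e  b
    0  0  0  0  0  0  0
  a 0  0  0  0  0  0  0
  c 0  0  0  0  1  1  1
  e 0  0  1  1  1  2  2
  a 0  0  1  1  1  2  2
  c 0  0  1  1  2  2  2
  b 0  1  1  2  2  2  3
  a 0  1  1  2  2  2  3
LCS: 'ceb'
LCS length = 3

3


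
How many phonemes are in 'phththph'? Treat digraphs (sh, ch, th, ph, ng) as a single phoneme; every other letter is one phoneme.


Parsing 'phththph' greedily, digraphs first:
  'ph' -> digraph (1 consonant phoneme) (phonemes so far: 1)
  'th' -> digraph (1 consonant phoneme) (phonemes so far: 2)
  'th' -> digraph (1 consonant phoneme) (phonemes so far: 3)
  'ph' -> digraph (1 consonant phoneme) (phonemes so far: 4)
Total phonemes: 4

4


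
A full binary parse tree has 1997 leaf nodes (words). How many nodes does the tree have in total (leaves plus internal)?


Leaf nodes (terminals): 1997
Internal nodes = n - 1 = 1997 - 1 = 1996
Total = leaves + internal = 1997 + 1996 = 3993

3993


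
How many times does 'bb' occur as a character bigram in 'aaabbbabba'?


Scanning 'aaabbbabba' for bigram 'bb':
  Position 0: 'aa' -> no
  Position 1: 'aa' -> no
  Position 2: 'ab' -> no
  Position 3: 'bb' -> MATCH
  Position 4: 'bb' -> MATCH
  Position 5: 'ba' -> no
  Position 6: 'ab' -> no
  Position 7: 'bb' -> MATCH
  Position 8: 'ba' -> no
Total matches: 3

3


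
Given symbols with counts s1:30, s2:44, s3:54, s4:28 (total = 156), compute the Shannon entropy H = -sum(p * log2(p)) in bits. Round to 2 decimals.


Computing entropy H = -sum(p_i * log2(p_i)):
  s1: p = 30/156 = 0.1923, -p*log2(p) = 0.4574
  s2: p = 44/156 = 0.2821, -p*log2(p) = 0.5150
  s3: p = 54/156 = 0.3462, -p*log2(p) = 0.5298
  s4: p = 28/156 = 0.1795, -p*log2(p) = 0.4448
H = sum of terms = 1.9470
Rounded to 2 decimals: 1.95

1.95


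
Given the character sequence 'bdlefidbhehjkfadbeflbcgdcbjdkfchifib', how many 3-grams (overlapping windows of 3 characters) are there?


String 'bdlefidbhehjkfadbeflbcgdcbjdkfchifib' has length L = 36.
Number of overlapping n-grams = L - n + 1
Substituting: 36 - 3 + 1 = 34

34


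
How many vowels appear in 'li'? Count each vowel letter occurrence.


Scanning each character of 'li':
  Position 1: 'l' -> consonant (running count: 0)
  Position 2: 'i' -> vowel (running count: 1)
Total vowels: 1

1


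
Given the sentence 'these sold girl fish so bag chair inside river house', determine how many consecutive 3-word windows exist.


Word trigrams from [10] words:
  Trigram 1: (these sold girl)
  Trigram 2: (sold girl fish)
  Trigram 3: (girl fish so)
  Trigram 4: (fish so bag)
  Trigram 5: (so bag chair)
  Trigram 6: (bag chair inside)
  Trigram 7: (chair inside river)
  Trigram 8: (inside river house)
Total word trigrams: 10 - 2 = 8

8


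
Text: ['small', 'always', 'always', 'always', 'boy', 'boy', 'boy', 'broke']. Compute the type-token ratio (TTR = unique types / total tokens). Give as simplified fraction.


Tokens: 8
Unique types: ('always', 'boy', 'broke', 'small') = 4
TTR = 4/8
Simplify: divide both by 4 -> 1/2
TTR = 1/2

1/2


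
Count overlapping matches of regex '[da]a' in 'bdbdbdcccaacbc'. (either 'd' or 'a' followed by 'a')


Pattern: [da]a means either 'd' or 'a' followed by 'a'.
Scanning 'bdbdbdcccaacbc' position-by-position:
  Pos 0: window 'bd' -> no
  Pos 1: window 'db' -> no
  Pos 2: window 'bd' -> no
  Pos 3: window 'db' -> no
  Pos 4: window 'bd' -> no
  Pos 5: window 'dc' -> no
  Pos 6: window 'cc' -> no
  Pos 7: window 'cc' -> no
  Pos 8: window 'ca' -> no
  Pos 9: window 'aa' -> MATCH
  Pos 10: window 'ac' -> no
  Pos 11: window 'cb' -> no
  Pos 12: window 'bc' -> no
  Pos 13: window 'c' -> no
Total matches: 1

1


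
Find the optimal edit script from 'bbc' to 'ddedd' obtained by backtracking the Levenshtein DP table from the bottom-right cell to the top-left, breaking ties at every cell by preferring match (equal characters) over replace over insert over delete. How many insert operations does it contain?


Edit distance = 5. Backtracking from cell (3, 5) with preference match > replace > insert > delete,
then listing the resulting alignment 'bbc' -> 'ddedd' left to right:
  Step 1: insert 'd' [insertion #1]
  Step 2: insert 'd' [insertion #2]
  Step 3: replace b->e
  Step 4: replace b->d
  Step 5: replace c->d
Total insertions: 2

2


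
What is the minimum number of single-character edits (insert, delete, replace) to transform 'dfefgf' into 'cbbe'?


Building DP table for s1='dfefgf' (len 6) and s2='cbbe' (len 4):
       c  b  b  e
    0  1  2  3  4
  d 1  1  2  3  4
  f 2  2  2  3  4
  e 3  3  3  3  3
  f 4  4  4  4  4
  g 5  5  5  5  5
  f 6  6  6  6  6
Edit distance = dp[6][4] = 6

6


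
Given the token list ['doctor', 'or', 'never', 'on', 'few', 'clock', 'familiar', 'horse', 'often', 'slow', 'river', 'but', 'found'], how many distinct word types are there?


Listing all tokens and tracking unique types:
  Token 1: 'doctor' -> NEW (unique so far: 1)
  Token 2: 'or' -> NEW (unique so far: 2)
  Token 3: 'never' -> NEW (unique so far: 3)
  Token 4: 'on' -> NEW (unique so far: 4)
  Token 5: 'few' -> NEW (unique so far: 5)
  Token 6: 'clock' -> NEW (unique so far: 6)
  Token 7: 'familiar' -> NEW (unique so far: 7)
  Token 8: 'horse' -> NEW (unique so far: 8)
  Token 9: 'often' -> NEW (unique so far: 9)
  Token 10: 'slow' -> NEW (unique so far: 10)
  Token 11: 'river' -> NEW (unique so far: 11)
  Token 12: 'but' -> NEW (unique so far: 12)
  Token 13: 'found' -> NEW (unique so far: 13)
Unique types: ('but', 'clock', 'doctor', 'familiar', 'few', 'found', 'horse', 'never', 'often', 'on', 'or', 'river', 'slow')
Vocabulary size: 13

13


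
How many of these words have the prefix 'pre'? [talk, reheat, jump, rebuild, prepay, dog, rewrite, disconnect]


Checking each word for prefix 'pre':
  'talk' -> no (count: 0)
  'reheat' -> no (count: 0)
  'jump' -> no (count: 0)
  'rebuild' -> no (count: 0)
  'prepay' -> YES, starts with 'pre' (count: 1)
  'dog' -> no (count: 1)
  'rewrite' -> no (count: 1)
  'disconnect' -> no (count: 1)
Total with prefix 'pre': 1

1


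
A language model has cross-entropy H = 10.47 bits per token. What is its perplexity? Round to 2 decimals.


Perplexity formula: PP = 2^H
H = 10.47
PP = 2^10.47
Decompose: 2^10.47 = 2^10 * 2^0.47
2^10 = 1024, 2^0.47 ~ 1.3851095
PP ~ 1024 * 1.3851095 = 1418.3521280
Rounded to 2 decimals: 1418.35

1418.35


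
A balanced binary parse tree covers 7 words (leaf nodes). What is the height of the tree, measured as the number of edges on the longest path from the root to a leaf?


In a balanced binary tree with n leaves the deepest leaf is ceil(log2(n)) edges below the root.
log2(7) = 2.8074
ceil(2.8074) = 3
height (edges) = 3

3


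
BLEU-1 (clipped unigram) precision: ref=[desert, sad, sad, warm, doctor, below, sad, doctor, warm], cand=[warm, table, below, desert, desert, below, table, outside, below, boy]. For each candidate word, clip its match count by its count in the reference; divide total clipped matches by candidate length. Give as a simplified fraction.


Reference word counts: {'below': 1, 'desert': 1, 'doctor': 2, 'sad': 3, 'warm': 2}
Checking each candidate word (with clipping):
  'warm' -> in reference (ref count 2, used 1/2) -> match (matches: 1)
  'table' -> not in reference -> no match (matches: 1)
  'below' -> in reference (ref count 1, used 1/1) -> match (matches: 2)
  'desert' -> in reference (ref count 1, used 1/1) -> match (matches: 3)
  'desert' -> ref count 1 already used up (1/1) -> clipped, no match (matches: 3)
  'below' -> ref count 1 already used up (1/1) -> clipped, no match (matches: 3)
  'table' -> not in reference -> no match (matches: 3)
  'outside' -> not in reference -> no match (matches: 3)
  'below' -> ref count 1 already used up (1/1) -> clipped, no match (matches: 3)
  'boy' -> not in reference -> no match (matches: 3)
Clipped matches: 3, Candidate length: 10
Precision = 3/10

3/10


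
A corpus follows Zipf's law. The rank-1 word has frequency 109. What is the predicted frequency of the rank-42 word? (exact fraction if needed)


Zipf's law: freq(rank) = f1 / rank
f1 = 109, rank = 42
freq = 109 / 42
GCD(109, 42) = 1
Simplified: 109/42

109/42


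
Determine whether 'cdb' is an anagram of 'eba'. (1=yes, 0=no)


Sort characters of 'cdb': 'bcd'
Sort characters of 'eba': 'abe'
Sorted forms differ -> they are NOT anagrams
Result: 0

0


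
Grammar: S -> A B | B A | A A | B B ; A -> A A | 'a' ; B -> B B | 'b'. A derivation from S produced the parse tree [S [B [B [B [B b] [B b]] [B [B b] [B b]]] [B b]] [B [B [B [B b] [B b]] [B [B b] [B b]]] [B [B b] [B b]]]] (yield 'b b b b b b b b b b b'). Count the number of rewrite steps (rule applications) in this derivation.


Every bracketed nonterminal node [X ...] in the tree is produced by exactly one rule application.
Reading the tree off as a leftmost derivation:
  Step 1: S  =>  B B   (applied S -> B B)
  Step 2: B B  =>  B B B   (applied B -> B B)
  Step 3: B B B  =>  B B B B   (applied B -> B B)
  Step 4: B B B B  =>  B B B B B   (applied B -> B B)
  Step 5: B B B B B  =>  b B B B B   (applied B -> b)
  Step 6: b B B B B  =>  b b B B B   (applied B -> b)
  Step 7: b b B B B  =>  b b B B B B   (applied B -> B B)
  Step 8: b b B B B B  =>  b b b B B B   (applied B -> b)
  Step 9: b b b B B B  =>  b b b b B B   (applied B -> b)
  Step 10: b b b b B B  =>  b b b b b B   (applied B -> b)
  Step 11: b b b b b B  =>  b b b b b B B   (applied B -> B B)
  Step 12: b b b b b B B  =>  b b b b b B B B   (applied B -> B B)
  Step 13: b b b b b B B B  =>  b b b b b B B B B   (applied B -> B B)
  Step 14: b b b b b B B B B  =>  b b b b b b B B B   (applied B -> b)
  Step 15: b b b b b b B B B  =>  b b b b b b b B B   (applied B -> b)
  Step 16: b b b b b b b B B  =>  b b b b b b b B B B   (applied B -> B B)
  Step 17: b b b b b b b B B B  =>  b b b b b b b b B B   (applied B -> b)
  Step 18: b b b b b b b b B B  =>  b b b b b b b b b B   (applied B -> b)
  Step 19: b b b b b b b b b B  =>  b b b b b b b b b B B   (applied B -> B B)
  Step 20: b b b b b b b b b B B  =>  b b b b b b b b b b B   (applied B -> b)
  Step 21: b b b b b b b b b b B  =>  b b b b b b b b b b b   (applied B -> b)
Final yield: b b b b b b b b b b b
Total rewrite steps: 21

21


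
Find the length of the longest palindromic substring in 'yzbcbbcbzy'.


Scanning 'yzbcbbcbzy' for palindromic substrings.
Substring at positions 0-9: 'yzbcbbcbzy'.
Check: reverse('yzbcbbcbzy') = 'yzbcbbcbzy' -> palindrome confirmed.
No longer palindromic substring exists; longest length = 10

10


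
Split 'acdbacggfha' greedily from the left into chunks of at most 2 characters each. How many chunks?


'acdbacggfha' has 11 characters.
Chunking with max size 2:
  Chunk 1: 'ac' (positions 0-1)
  Chunk 2: 'db' (positions 2-3)
  Chunk 3: 'ac' (positions 4-5)
  Chunk 4: 'gg' (positions 6-7)
  Chunk 5: 'fh' (positions 8-9)
  Chunk 6: 'a' (positions 10-10)
Total chunks: ceil(11 / 2) = 6

6


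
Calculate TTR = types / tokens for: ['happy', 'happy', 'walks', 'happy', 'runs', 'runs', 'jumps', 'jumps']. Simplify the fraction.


Tokens: 8
Unique types: ('happy', 'jumps', 'runs', 'walks') = 4
TTR = 4/8
Simplify: divide both by 4 -> 1/2
TTR = 1/2

1/2


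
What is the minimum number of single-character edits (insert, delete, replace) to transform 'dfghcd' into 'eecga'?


Building DP table for s1='dfghcd' (len 6) and s2='eecga' (len 5):
       e  e  c  g  a
    0  1  2  3  4  5
  d 1  1  2  3  4  5
  f 2  2  2  3  4  5
  g 3  3  3  3  3  4
  h 4  4  4  4  4  4
  c 5  5  5  4  5  5
  d 6  6  6  5  5  6
Edit distance = dp[6][5] = 6

6


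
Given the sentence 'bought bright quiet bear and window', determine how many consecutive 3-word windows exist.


Word trigrams from [6] words:
  Trigram 1: (bought bright quiet)
  Trigram 2: (bright quiet bear)
  Trigram 3: (quiet bear and)
  Trigram 4: (bear and window)
Total word trigrams: 6 - 2 = 4

4


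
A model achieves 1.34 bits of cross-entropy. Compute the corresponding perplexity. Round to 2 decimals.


Perplexity formula: PP = 2^H
H = 1.34
PP = 2^1.34
Decompose: 2^1.34 = 2^1 * 2^0.34
2^1 = 2, 2^0.34 ~ 1.2657566
PP ~ 2 * 1.2657566 = 2.5315132
Rounded to 2 decimals: 2.53

2.53


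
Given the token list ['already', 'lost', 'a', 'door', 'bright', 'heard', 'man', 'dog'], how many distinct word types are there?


Listing all tokens and tracking unique types:
  Token 1: 'already' -> NEW (unique so far: 1)
  Token 2: 'lost' -> NEW (unique so far: 2)
  Token 3: 'a' -> NEW (unique so far: 3)
  Token 4: 'door' -> NEW (unique so far: 4)
  Token 5: 'bright' -> NEW (unique so far: 5)
  Token 6: 'heard' -> NEW (unique so far: 6)
  Token 7: 'man' -> NEW (unique so far: 7)
  Token 8: 'dog' -> NEW (unique so far: 8)
Unique types: ('a', 'already', 'bright', 'dog', 'door', 'heard', 'lost', 'man')
Vocabulary size: 8

8


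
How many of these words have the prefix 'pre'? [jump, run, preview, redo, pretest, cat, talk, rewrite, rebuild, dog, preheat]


Checking each word for prefix 'pre':
  'jump' -> no (count: 0)
  'run' -> no (count: 0)
  'preview' -> YES, starts with 'pre' (count: 1)
  'redo' -> no (count: 1)
  'pretest' -> YES, starts with 'pre' (count: 2)
  'cat' -> no (count: 2)
  'talk' -> no (count: 2)
  'rewrite' -> no (count: 2)
  'rebuild' -> no (count: 2)
  'dog' -> no (count: 2)
  'preheat' -> YES, starts with 'pre' (count: 3)
Total with prefix 'pre': 3

3


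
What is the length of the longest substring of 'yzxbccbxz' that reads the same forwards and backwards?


Scanning 'yzxbccbxz' for palindromic substrings.
Substring at positions 1-8: 'zxbccbxz'.
Check: reverse('zxbccbxz') = 'zxbccbxz' -> palindrome confirmed.
Neighbouring characters ('y' / '-') break symmetry, so it cannot extend further.
No longer palindromic substring exists; longest length = 8

8


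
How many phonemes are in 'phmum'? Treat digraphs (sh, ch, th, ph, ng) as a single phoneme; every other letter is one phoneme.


Parsing 'phmum' greedily, digraphs first:
  'ph' -> digraph (1 consonant phoneme) (phonemes so far: 1)
  'm' -> consonant phoneme (phonemes so far: 2)
  'u' -> vowel phoneme (phonemes so far: 3)
  'm' -> consonant phoneme (phonemes so far: 4)
Total phonemes: 4

4


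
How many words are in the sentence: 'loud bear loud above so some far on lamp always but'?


Counting words by splitting on spaces:
  Word 1: 'loud'
  Word 2: 'bear'
  Word 3: 'loud'
  Word 4: 'above'
  Word 5: 'so'
  Word 6: 'some'
  Word 7: 'far'
  Word 8: 'on'
  Word 9: 'lamp'
  Word 10: 'always'
  Word 11: 'but'
Total words: 11

11


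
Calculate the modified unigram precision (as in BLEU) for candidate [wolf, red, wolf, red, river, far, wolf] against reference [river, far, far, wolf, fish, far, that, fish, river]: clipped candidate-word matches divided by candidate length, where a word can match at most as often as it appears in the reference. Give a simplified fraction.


Reference word counts: {'far': 3, 'fish': 2, 'river': 2, 'that': 1, 'wolf': 1}
Checking each candidate word (with clipping):
  'wolf' -> in reference (ref count 1, used 1/1) -> match (matches: 1)
  'red' -> not in reference -> no match (matches: 1)
  'wolf' -> ref count 1 already used up (1/1) -> clipped, no match (matches: 1)
  'red' -> not in reference -> no match (matches: 1)
  'river' -> in reference (ref count 2, used 1/2) -> match (matches: 2)
  'far' -> in reference (ref count 3, used 1/3) -> match (matches: 3)
  'wolf' -> ref count 1 already used up (1/1) -> clipped, no match (matches: 3)
Clipped matches: 3, Candidate length: 7
Precision = 3/7

3/7


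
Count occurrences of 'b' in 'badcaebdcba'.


Scanning 'badcaebdcba' for 'b':
  Position 0: 'b' -> MATCH (count: 1)
  Position 6: 'b' -> MATCH (count: 2)
  Position 9: 'b' -> MATCH (count: 3)
Total occurrences of 'b': 3

3
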